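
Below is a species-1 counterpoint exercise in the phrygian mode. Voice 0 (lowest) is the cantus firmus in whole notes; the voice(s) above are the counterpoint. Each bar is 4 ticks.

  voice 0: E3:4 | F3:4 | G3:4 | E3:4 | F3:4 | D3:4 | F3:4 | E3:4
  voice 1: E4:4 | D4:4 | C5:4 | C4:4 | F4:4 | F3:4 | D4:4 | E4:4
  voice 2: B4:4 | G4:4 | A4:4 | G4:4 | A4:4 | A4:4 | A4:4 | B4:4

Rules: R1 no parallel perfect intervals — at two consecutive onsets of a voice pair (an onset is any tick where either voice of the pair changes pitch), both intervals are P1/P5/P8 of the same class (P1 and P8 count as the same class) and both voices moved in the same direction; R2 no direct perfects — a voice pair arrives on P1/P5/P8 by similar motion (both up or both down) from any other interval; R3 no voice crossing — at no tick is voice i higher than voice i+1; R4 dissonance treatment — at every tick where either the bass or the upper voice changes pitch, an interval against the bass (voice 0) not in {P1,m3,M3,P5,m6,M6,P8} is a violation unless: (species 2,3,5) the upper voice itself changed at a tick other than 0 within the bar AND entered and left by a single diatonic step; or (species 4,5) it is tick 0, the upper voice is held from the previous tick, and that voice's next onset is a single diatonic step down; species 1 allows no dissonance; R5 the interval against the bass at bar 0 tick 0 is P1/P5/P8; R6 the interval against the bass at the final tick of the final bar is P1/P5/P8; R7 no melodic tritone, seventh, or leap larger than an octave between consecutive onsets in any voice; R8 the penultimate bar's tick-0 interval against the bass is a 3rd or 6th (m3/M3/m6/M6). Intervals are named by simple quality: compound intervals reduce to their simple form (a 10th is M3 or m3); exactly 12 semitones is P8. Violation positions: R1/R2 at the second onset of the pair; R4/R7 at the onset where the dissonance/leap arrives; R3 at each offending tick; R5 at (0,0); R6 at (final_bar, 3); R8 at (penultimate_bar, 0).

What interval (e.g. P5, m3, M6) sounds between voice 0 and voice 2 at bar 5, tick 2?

P5

voice 0=D3 voice 2=A4 -> P5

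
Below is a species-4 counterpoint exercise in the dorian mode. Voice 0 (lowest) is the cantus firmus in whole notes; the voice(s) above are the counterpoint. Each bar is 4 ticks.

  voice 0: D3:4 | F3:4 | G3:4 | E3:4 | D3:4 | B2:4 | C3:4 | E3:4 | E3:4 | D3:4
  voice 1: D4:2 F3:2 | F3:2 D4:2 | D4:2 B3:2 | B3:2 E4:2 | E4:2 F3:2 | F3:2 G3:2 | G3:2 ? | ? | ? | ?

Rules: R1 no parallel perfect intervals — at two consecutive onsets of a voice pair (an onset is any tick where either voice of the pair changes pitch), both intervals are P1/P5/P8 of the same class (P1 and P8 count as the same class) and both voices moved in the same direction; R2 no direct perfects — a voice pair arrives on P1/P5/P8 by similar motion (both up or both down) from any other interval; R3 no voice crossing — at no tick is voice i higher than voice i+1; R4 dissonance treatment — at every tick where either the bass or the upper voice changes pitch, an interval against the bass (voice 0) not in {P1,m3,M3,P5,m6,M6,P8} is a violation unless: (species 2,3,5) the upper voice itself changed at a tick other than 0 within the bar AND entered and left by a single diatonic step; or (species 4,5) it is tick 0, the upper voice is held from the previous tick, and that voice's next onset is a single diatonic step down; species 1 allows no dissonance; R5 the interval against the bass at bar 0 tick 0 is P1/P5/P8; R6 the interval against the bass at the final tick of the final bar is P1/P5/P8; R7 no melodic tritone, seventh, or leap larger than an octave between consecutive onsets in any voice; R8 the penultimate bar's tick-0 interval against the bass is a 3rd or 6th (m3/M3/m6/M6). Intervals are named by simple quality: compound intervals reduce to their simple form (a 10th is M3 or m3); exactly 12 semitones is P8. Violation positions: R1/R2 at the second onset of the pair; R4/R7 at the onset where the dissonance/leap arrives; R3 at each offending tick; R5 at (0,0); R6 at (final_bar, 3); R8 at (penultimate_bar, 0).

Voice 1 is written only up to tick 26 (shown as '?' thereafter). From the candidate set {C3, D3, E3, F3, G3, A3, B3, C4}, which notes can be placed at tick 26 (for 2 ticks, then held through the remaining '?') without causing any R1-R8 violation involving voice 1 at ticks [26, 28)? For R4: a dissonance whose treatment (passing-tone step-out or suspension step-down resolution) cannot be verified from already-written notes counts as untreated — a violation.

C3: legal
D3: violates R4
E3: legal
F3: violates R4
G3: legal
A3: legal
B3: violates R4
C4: legal

{A3, C3, C4, E3, G3}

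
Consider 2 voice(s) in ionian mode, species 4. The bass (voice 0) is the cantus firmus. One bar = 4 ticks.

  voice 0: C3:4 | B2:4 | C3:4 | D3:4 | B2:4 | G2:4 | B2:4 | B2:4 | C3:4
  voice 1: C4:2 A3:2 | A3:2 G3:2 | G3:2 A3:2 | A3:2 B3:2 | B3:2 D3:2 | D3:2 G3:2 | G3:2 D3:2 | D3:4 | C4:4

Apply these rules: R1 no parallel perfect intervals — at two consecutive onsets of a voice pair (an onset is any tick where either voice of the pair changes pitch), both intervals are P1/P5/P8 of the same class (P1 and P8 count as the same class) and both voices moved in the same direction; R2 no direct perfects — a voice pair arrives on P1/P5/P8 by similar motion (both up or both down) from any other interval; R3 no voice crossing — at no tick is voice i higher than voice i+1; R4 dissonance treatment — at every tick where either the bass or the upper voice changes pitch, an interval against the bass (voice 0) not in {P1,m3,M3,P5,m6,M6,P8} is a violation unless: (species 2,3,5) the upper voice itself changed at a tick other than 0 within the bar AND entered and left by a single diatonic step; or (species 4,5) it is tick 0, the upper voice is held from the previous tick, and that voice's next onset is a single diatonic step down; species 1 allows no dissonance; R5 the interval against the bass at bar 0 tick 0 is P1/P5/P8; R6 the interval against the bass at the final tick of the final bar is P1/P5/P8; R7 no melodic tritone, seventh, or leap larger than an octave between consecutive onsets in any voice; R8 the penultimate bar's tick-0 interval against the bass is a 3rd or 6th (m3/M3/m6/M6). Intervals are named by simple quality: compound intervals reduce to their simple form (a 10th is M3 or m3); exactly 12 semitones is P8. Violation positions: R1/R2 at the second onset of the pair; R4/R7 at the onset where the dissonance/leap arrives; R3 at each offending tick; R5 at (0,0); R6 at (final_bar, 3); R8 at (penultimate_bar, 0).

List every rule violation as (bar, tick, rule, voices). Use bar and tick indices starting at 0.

bar 0: v0=C3 v1=C4 downbeat P8
bar 1: v0=B2 v1=A3 downbeat m7
bar 2: v0=C3 v1=G3 downbeat P5
bar 3: v0=D3 v1=A3 downbeat P5
bar 4: v0=B2 v1=B3 downbeat P8
bar 5: v0=G2 v1=D3 downbeat P5
bar 6: v0=B2 v1=G3 downbeat m6
bar 7: v0=B2 v1=D3 downbeat m3
bar 8: v0=C3 v1=C4 downbeat P8
  -> R2 @ bar 8 tick 0 v(0, 1): B2/D3 m3 -> C3/C4 P8 similar
  -> R7 @ bar 8 tick 0 v(1,): D3->C4 leap 10st

(8, 0, R2, (0, 1))
(8, 0, R7, (1,))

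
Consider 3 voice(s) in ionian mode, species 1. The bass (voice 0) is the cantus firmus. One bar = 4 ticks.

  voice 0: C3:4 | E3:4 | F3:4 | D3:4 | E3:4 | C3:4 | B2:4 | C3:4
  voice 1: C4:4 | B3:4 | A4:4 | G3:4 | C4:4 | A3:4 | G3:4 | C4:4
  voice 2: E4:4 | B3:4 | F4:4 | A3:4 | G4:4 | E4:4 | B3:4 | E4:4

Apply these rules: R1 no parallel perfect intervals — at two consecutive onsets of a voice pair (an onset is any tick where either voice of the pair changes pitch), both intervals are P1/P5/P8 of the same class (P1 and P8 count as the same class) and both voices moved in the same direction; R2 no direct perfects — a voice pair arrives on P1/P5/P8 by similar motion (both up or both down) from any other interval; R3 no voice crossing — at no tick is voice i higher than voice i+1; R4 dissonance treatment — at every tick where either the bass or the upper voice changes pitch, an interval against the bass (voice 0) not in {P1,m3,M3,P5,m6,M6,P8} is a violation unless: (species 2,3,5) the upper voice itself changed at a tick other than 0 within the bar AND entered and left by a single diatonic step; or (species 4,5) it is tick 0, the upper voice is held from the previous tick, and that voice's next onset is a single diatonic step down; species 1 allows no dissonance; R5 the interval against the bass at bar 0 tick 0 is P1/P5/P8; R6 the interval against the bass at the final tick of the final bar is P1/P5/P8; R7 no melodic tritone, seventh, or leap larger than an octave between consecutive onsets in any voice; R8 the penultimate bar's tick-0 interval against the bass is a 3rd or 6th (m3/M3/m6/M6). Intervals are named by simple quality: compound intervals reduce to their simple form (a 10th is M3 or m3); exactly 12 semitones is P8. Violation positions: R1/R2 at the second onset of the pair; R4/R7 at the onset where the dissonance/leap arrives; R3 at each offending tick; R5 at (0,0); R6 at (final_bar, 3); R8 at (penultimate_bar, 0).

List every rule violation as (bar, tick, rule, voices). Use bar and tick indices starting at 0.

bar 0: v0=C3 v1=C4 v2=E4 downbeat M3
bar 1: v0=E3 v1=B3 v2=B3 downbeat P5
bar 2: v0=F3 v1=A4 v2=F4 downbeat P8
bar 3: v0=D3 v1=G3 v2=A3 downbeat P5
bar 4: v0=E3 v1=C4 v2=G4 downbeat m3
bar 5: v0=C3 v1=A3 v2=E4 downbeat M3
bar 6: v0=B2 v1=G3 v2=B3 downbeat P8
bar 7: v0=C3 v1=C4 v2=E4 downbeat M3
  -> R5 @ bar 0 tick 0 v(0, 2): opens on M3
  -> R2 @ bar 1 tick 0 v(1, 2): C4/E4 M3 -> B3/B3 P1 similar
  -> R2 @ bar 2 tick 0 v(0, 2): E3/B3 P5 -> F3/F4 P8 similar
  -> R3 @ bar 2 tick 0 v(1, 2): A4 above F4
  -> R7 @ bar 2 tick 0 v(1,): B3->A4 leap 10st
  -> R7 @ bar 2 tick 0 v(2,): B3->F4 leap 6st
  -> R3 @ bar 2 tick 1 v(1, 2): A4 above F4
  -> R3 @ bar 2 tick 2 v(1, 2): A4 above F4
  -> R3 @ bar 2 tick 3 v(1, 2): A4 above F4
  -> R2 @ bar 3 tick 0 v(0, 2): F3/F4 P8 -> D3/A3 P5 similar
  -> R4 @ bar 3 tick 0 v(0, 1): D3/G3 P4 untreated
  -> R7 @ bar 3 tick 0 v(1,): A4->G3 leap 14st
  -> R2 @ bar 4 tick 0 v(1, 2): G3/A3 M2 -> C4/G4 P5 similar
  -> R7 @ bar 4 tick 0 v(2,): A3->G4 leap 10st
  -> R1 @ bar 5 tick 0 v(1, 2): C4/G4 P5 -> A3/E4 P5 similar
  -> R2 @ bar 6 tick 0 v(0, 2): C3/E4 M3 -> B2/B3 P8 similar
  -> R8 @ bar 6 tick 0 v(0, 2): penult P8 not 3rd/6th
  -> R2 @ bar 7 tick 0 v(0, 1): B2/G3 m6 -> C3/C4 P8 similar
  -> R6 @ bar 7 tick 3 v(0, 2): closes on M3

(0, 0, R5, (0, 2))
(1, 0, R2, (1, 2))
(2, 0, R2, (0, 2))
(2, 0, R3, (1, 2))
(2, 0, R7, (1,))
(2, 0, R7, (2,))
(2, 1, R3, (1, 2))
(2, 2, R3, (1, 2))
(2, 3, R3, (1, 2))
(3, 0, R2, (0, 2))
(3, 0, R4, (0, 1))
(3, 0, R7, (1,))
(4, 0, R2, (1, 2))
(4, 0, R7, (2,))
(5, 0, R1, (1, 2))
(6, 0, R2, (0, 2))
(6, 0, R8, (0, 2))
(7, 0, R2, (0, 1))
(7, 3, R6, (0, 2))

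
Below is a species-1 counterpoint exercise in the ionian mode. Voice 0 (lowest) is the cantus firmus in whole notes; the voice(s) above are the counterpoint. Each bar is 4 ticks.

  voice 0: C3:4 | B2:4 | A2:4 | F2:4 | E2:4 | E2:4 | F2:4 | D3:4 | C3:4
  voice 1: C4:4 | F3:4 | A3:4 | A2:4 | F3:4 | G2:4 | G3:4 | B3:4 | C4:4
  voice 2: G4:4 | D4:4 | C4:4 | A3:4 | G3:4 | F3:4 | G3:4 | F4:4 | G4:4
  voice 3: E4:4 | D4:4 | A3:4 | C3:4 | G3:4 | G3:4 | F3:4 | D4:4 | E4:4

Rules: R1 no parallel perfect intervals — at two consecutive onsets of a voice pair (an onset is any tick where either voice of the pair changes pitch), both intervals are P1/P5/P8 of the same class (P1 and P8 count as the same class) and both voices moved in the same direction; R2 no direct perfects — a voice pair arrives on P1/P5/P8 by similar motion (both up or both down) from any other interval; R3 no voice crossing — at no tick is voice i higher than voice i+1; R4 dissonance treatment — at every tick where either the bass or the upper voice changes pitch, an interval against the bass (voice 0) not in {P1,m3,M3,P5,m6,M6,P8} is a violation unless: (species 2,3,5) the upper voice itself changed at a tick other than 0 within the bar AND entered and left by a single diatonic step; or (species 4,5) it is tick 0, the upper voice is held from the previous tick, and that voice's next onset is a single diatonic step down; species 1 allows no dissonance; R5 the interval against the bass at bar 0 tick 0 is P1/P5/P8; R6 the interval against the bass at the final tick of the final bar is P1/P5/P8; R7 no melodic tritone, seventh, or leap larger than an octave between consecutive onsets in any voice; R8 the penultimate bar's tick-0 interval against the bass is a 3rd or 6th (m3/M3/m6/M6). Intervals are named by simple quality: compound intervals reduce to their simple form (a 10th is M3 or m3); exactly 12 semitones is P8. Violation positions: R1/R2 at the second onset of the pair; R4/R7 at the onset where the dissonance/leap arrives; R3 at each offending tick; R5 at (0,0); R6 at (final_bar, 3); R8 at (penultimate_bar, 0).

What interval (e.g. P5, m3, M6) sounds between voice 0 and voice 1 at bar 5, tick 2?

voice 0=E2 voice 1=G2 -> m3

m3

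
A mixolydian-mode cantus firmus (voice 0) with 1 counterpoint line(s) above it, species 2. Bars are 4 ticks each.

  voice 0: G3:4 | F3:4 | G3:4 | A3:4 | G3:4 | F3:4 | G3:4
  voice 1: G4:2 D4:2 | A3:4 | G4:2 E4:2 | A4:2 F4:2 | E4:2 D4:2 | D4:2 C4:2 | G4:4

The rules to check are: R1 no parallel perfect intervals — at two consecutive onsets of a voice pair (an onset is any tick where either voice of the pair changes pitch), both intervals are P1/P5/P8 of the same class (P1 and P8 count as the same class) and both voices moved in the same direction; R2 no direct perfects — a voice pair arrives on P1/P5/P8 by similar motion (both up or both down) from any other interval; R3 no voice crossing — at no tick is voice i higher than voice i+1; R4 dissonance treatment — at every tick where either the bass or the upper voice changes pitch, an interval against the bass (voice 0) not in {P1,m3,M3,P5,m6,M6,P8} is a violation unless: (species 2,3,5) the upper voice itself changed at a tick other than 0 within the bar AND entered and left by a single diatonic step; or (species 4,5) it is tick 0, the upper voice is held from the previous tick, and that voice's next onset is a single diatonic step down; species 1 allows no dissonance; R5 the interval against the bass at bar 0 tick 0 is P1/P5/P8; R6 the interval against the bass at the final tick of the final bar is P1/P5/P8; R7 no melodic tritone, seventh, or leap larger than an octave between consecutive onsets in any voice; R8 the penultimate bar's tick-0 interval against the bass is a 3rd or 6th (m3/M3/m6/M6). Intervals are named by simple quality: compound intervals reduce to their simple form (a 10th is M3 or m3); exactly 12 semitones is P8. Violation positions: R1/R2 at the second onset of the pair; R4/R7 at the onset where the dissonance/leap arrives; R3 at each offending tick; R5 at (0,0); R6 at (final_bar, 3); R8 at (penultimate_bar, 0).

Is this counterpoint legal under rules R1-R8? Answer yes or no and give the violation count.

No (4 violations)

bar 0: v0=G3 v1=G4 (P8)
bar 1: v0=F3 v1=A3 (M3)
bar 2: v0=G3 v1=G4 (P8)
bar 3: v0=A3 v1=A4 (P8)
bar 4: v0=G3 v1=E4 (M6)
bar 5: v0=F3 v1=D4 (M6)
bar 6: v0=G3 v1=G4 (P8)
  R2 @ bar2.0: F3/A3 M3 -> G3/G4 P8 similar
  R7 @ bar2.0: A3->G4 leap 10st
  R2 @ bar3.0: G3/E4 M6 -> A3/A4 P8 similar
  R2 @ bar6.0: F3/C4 P5 -> G3/G4 P8 similar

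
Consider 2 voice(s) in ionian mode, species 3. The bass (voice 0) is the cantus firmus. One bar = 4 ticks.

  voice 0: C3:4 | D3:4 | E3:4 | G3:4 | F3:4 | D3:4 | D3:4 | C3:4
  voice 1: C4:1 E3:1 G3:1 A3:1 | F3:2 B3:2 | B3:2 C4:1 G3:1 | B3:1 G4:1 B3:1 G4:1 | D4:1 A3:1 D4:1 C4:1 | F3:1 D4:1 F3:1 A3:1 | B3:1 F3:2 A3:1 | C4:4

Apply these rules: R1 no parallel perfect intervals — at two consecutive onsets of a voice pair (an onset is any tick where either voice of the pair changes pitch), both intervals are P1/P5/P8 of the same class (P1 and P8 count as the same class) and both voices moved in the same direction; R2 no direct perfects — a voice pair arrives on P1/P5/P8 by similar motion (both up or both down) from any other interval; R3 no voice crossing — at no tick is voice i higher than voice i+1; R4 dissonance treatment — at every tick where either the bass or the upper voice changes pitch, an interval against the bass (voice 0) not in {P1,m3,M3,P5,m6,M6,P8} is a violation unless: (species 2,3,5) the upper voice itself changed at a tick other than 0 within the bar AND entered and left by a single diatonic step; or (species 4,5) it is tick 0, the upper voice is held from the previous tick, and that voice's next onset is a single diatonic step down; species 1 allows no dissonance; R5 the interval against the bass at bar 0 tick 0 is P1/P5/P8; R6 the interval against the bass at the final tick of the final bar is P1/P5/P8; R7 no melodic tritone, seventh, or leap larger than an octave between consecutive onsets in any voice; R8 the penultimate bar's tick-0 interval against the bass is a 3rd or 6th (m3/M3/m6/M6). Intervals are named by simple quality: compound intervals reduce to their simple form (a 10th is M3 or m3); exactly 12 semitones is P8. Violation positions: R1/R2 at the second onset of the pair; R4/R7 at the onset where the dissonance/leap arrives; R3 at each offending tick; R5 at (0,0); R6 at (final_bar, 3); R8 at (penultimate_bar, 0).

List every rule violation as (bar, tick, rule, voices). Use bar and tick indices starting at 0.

bar 0: v0=C3 v1=C4 downbeat P8
bar 1: v0=D3 v1=F3 downbeat m3
bar 2: v0=E3 v1=B3 downbeat P5
bar 3: v0=G3 v1=B3 downbeat M3
bar 4: v0=F3 v1=D4 downbeat M6
bar 5: v0=D3 v1=F3 downbeat m3
bar 6: v0=D3 v1=B3 downbeat M6
bar 7: v0=C3 v1=C4 downbeat P8
  -> R7 @ bar 1 tick 2 v(1,): F3->B3 leap 6st
  -> R7 @ bar 6 tick 1 v(1,): B3->F3 leap 6st

(1, 2, R7, (1,))
(6, 1, R7, (1,))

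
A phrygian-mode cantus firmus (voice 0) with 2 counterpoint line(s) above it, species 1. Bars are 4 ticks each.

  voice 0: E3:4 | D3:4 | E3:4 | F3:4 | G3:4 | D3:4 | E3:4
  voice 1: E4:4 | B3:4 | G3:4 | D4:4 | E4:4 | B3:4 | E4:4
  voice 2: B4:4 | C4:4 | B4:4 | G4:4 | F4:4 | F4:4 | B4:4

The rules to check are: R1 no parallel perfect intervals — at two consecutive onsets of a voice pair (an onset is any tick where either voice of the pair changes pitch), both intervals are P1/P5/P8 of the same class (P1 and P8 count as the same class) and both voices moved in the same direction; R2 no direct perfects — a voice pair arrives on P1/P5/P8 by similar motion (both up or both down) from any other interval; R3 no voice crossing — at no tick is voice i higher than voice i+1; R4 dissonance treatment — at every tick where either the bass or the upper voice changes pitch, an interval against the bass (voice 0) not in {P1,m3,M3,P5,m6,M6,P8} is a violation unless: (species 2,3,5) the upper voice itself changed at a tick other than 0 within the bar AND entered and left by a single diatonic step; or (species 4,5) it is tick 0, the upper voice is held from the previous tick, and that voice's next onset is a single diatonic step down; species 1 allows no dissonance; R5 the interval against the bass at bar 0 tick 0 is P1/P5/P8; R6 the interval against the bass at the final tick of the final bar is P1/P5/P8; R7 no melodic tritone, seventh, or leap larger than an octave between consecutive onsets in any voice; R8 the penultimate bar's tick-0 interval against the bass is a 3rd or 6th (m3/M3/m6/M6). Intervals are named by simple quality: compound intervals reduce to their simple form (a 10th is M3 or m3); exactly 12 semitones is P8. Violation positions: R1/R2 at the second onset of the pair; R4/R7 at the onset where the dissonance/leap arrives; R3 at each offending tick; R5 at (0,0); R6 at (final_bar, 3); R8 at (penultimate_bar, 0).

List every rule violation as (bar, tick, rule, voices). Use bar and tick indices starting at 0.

(1, 0, R4, (0, 2))
(1, 0, R7, (2,))
(2, 0, R2, (0, 2))
(2, 0, R7, (2,))
(3, 0, R4, (0, 2))
(4, 0, R4, (0, 2))
(6, 0, R2, (0, 1))
(6, 0, R2, (0, 2))
(6, 0, R2, (1, 2))
(6, 0, R7, (2,))

bar 0: v0=E3 v1=E4 v2=B4 downbeat P5
bar 1: v0=D3 v1=B3 v2=C4 downbeat m7
bar 2: v0=E3 v1=G3 v2=B4 downbeat P5
bar 3: v0=F3 v1=D4 v2=G4 downbeat M2
bar 4: v0=G3 v1=E4 v2=F4 downbeat m7
bar 5: v0=D3 v1=B3 v2=F4 downbeat m3
bar 6: v0=E3 v1=E4 v2=B4 downbeat P5
  -> R4 @ bar 1 tick 0 v(0, 2): D3/C4 m7 untreated
  -> R7 @ bar 1 tick 0 v(2,): B4->C4 leap 11st
  -> R2 @ bar 2 tick 0 v(0, 2): D3/C4 m7 -> E3/B4 P5 similar
  -> R7 @ bar 2 tick 0 v(2,): C4->B4 leap 11st
  -> R4 @ bar 3 tick 0 v(0, 2): F3/G4 M2 untreated
  -> R4 @ bar 4 tick 0 v(0, 2): G3/F4 m7 untreated
  -> R2 @ bar 6 tick 0 v(0, 1): D3/B3 M6 -> E3/E4 P8 similar
  -> R2 @ bar 6 tick 0 v(0, 2): D3/F4 m3 -> E3/B4 P5 similar
  -> R2 @ bar 6 tick 0 v(1, 2): B3/F4 TT -> E4/B4 P5 similar
  -> R7 @ bar 6 tick 0 v(2,): F4->B4 leap 6st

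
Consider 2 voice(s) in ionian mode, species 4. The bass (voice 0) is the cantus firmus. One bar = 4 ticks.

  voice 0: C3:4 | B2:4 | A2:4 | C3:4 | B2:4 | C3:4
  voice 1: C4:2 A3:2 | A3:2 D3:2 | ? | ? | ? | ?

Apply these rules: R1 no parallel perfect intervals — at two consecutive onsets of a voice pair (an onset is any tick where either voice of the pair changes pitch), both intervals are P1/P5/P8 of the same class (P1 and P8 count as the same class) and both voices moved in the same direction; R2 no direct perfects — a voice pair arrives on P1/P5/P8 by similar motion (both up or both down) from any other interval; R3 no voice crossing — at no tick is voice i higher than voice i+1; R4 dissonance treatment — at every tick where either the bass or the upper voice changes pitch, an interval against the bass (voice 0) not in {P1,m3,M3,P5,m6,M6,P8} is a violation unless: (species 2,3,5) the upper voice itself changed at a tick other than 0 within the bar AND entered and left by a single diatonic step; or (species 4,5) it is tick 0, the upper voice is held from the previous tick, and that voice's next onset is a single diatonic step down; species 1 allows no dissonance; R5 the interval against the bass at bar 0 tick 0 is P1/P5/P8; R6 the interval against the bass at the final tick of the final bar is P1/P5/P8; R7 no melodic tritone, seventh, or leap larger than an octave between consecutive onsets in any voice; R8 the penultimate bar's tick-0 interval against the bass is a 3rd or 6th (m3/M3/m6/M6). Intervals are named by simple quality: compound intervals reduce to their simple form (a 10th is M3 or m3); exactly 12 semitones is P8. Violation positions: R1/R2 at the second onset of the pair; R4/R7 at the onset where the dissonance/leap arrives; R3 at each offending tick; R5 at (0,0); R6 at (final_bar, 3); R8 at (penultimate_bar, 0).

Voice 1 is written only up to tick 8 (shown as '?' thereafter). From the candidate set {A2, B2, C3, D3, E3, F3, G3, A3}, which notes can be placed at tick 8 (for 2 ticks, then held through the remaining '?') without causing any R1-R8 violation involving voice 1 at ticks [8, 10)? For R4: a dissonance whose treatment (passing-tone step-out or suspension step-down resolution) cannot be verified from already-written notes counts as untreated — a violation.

{A3, C3, E3, F3}

A2: violates R2
B2: violates R4
C3: legal
D3: violates R4
E3: legal
F3: legal
G3: violates R4
A3: legal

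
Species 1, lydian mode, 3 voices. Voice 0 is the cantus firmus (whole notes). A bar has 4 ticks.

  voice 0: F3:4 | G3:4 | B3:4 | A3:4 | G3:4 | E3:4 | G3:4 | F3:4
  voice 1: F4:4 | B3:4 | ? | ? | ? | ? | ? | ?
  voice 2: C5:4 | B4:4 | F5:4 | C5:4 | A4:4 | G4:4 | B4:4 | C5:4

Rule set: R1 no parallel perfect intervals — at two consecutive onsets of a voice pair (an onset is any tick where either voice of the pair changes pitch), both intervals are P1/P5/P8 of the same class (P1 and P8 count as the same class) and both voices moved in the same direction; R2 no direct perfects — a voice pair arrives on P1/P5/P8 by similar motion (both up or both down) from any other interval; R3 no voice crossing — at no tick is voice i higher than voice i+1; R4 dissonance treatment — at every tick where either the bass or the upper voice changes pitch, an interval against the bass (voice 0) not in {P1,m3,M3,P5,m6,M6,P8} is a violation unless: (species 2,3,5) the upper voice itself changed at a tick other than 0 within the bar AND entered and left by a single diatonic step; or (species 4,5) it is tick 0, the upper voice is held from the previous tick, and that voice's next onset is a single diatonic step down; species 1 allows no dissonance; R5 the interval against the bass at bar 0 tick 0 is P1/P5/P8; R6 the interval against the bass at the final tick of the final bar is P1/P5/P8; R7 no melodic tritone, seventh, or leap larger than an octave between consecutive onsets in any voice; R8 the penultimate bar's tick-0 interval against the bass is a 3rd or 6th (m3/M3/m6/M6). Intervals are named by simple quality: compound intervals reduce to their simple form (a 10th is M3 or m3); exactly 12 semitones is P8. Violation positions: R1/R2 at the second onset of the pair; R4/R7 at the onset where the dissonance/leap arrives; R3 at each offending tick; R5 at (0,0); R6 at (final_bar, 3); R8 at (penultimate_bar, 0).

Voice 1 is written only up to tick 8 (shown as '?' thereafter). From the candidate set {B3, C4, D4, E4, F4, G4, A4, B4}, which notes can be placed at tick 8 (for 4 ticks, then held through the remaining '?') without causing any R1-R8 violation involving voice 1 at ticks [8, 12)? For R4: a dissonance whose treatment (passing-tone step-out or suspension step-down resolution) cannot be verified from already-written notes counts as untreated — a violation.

{B3, D4, G4}

B3: legal
C4: violates R4
D4: legal
E4: violates R4
F4: violates R1,R4,R7
G4: legal
A4: violates R4,R7
B4: violates R2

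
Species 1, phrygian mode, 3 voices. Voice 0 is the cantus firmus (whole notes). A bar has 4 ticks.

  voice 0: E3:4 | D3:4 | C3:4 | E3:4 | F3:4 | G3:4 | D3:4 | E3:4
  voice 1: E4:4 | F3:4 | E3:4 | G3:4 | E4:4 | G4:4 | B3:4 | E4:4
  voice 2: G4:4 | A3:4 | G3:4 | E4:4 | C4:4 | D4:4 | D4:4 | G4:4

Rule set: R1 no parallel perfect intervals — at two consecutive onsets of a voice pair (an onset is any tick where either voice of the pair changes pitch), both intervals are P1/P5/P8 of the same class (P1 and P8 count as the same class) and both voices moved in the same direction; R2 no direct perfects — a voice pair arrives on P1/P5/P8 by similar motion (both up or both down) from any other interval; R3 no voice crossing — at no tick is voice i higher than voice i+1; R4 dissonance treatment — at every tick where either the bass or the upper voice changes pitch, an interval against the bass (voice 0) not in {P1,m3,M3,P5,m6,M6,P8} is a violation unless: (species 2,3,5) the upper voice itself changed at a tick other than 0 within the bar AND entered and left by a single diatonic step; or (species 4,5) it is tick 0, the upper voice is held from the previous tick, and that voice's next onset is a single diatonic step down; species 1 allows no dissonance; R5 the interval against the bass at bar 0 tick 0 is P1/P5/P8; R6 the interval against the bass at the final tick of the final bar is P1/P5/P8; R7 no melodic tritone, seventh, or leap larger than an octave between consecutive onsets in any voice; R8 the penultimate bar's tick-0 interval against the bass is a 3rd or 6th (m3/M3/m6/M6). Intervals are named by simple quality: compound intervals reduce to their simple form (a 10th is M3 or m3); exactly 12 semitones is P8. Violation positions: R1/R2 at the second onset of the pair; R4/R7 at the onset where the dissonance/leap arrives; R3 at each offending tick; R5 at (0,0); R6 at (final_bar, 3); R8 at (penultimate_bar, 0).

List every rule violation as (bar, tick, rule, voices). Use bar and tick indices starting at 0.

bar 0: v0=E3 v1=E4 v2=G4 downbeat m3
bar 1: v0=D3 v1=F3 v2=A3 downbeat P5
bar 2: v0=C3 v1=E3 v2=G3 downbeat P5
bar 3: v0=E3 v1=G3 v2=E4 downbeat P8
bar 4: v0=F3 v1=E4 v2=C4 downbeat P5
bar 5: v0=G3 v1=G4 v2=D4 downbeat P5
bar 6: v0=D3 v1=B3 v2=D4 downbeat P8
bar 7: v0=E3 v1=E4 v2=G4 downbeat m3
  -> R5 @ bar 0 tick 0 v(0, 2): opens on m3
  -> R2 @ bar 1 tick 0 v(0, 2): E3/G4 m3 -> D3/A3 P5 similar
  -> R7 @ bar 1 tick 0 v(1,): E4->F3 leap 11st
  -> R7 @ bar 1 tick 0 v(2,): G4->A3 leap 10st
  -> R1 @ bar 2 tick 0 v(0, 2): D3/A3 P5 -> C3/G3 P5 similar
  -> R2 @ bar 3 tick 0 v(0, 2): C3/G3 P5 -> E3/E4 P8 similar
  -> R3 @ bar 4 tick 0 v(1, 2): E4 above C4
  -> R4 @ bar 4 tick 0 v(0, 1): F3/E4 M7 untreated
  -> R3 @ bar 4 tick 1 v(1, 2): E4 above C4
  -> R3 @ bar 4 tick 2 v(1, 2): E4 above C4
  -> R3 @ bar 4 tick 3 v(1, 2): E4 above C4
  -> R1 @ bar 5 tick 0 v(0, 2): F3/C4 P5 -> G3/D4 P5 similar
  -> R2 @ bar 5 tick 0 v(0, 1): F3/E4 M7 -> G3/G4 P8 similar
  -> R3 @ bar 5 tick 0 v(1, 2): G4 above D4
  -> R3 @ bar 5 tick 1 v(1, 2): G4 above D4
  -> R3 @ bar 5 tick 2 v(1, 2): G4 above D4
  -> R3 @ bar 5 tick 3 v(1, 2): G4 above D4
  -> R8 @ bar 6 tick 0 v(0, 2): penult P8 not 3rd/6th
  -> R2 @ bar 7 tick 0 v(0, 1): D3/B3 M6 -> E3/E4 P8 similar
  -> R6 @ bar 7 tick 3 v(0, 2): closes on m3

(0, 0, R5, (0, 2))
(1, 0, R2, (0, 2))
(1, 0, R7, (1,))
(1, 0, R7, (2,))
(2, 0, R1, (0, 2))
(3, 0, R2, (0, 2))
(4, 0, R3, (1, 2))
(4, 0, R4, (0, 1))
(4, 1, R3, (1, 2))
(4, 2, R3, (1, 2))
(4, 3, R3, (1, 2))
(5, 0, R1, (0, 2))
(5, 0, R2, (0, 1))
(5, 0, R3, (1, 2))
(5, 1, R3, (1, 2))
(5, 2, R3, (1, 2))
(5, 3, R3, (1, 2))
(6, 0, R8, (0, 2))
(7, 0, R2, (0, 1))
(7, 3, R6, (0, 2))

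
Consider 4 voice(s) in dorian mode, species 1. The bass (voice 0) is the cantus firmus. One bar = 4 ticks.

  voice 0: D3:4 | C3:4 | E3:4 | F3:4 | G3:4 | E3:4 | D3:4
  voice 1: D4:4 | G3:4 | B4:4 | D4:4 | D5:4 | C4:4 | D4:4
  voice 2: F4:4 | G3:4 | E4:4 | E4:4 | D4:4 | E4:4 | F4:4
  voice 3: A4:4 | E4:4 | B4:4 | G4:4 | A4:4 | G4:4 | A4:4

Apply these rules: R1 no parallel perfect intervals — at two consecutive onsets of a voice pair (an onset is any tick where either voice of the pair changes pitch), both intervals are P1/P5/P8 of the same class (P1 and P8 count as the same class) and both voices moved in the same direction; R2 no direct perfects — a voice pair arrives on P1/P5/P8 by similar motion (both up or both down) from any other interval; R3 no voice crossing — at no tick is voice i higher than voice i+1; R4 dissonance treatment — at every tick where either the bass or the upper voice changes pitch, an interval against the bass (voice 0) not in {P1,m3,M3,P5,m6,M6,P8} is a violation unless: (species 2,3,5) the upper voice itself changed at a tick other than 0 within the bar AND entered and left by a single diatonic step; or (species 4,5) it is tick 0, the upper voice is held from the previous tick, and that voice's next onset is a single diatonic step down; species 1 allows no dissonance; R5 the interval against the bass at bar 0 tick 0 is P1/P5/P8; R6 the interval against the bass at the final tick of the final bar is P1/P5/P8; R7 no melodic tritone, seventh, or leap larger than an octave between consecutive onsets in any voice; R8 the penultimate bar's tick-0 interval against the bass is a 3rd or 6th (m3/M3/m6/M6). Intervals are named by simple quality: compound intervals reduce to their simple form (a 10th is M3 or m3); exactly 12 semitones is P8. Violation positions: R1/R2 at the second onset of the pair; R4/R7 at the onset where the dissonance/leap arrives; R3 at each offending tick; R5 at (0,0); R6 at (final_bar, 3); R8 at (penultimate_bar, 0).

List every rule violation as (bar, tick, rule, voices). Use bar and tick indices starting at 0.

bar 0: v0=D3 v1=D4 v2=F4 v3=A4 downbeat P5
bar 1: v0=C3 v1=G3 v2=G3 v3=E4 downbeat M3
bar 2: v0=E3 v1=B4 v2=E4 v3=B4 downbeat P5
bar 3: v0=F3 v1=D4 v2=E4 v3=G4 downbeat M2
bar 4: v0=G3 v1=D5 v2=D4 v3=A4 downbeat M2
bar 5: v0=E3 v1=C4 v2=E4 v3=G4 downbeat m3
bar 6: v0=D3 v1=D4 v2=F4 v3=A4 downbeat P5
  -> R5 @ bar 0 tick 0 v(0, 2): opens on m3
  -> R2 @ bar 1 tick 0 v(0, 1): D3/D4 P8 -> C3/G3 P5 similar
  -> R2 @ bar 1 tick 0 v(0, 2): D3/F4 m3 -> C3/G3 P5 similar
  -> R2 @ bar 1 tick 0 v(1, 2): D4/F4 m3 -> G3/G3 P1 similar
  -> R7 @ bar 1 tick 0 v(2,): F4->G3 leap 10st
  -> R1 @ bar 2 tick 0 v(0, 1): C3/G3 P5 -> E3/B4 P5 similar
  -> R2 @ bar 2 tick 0 v(0, 2): C3/G3 P5 -> E3/E4 P8 similar
  -> R2 @ bar 2 tick 0 v(0, 3): C3/E4 M3 -> E3/B4 P5 similar
  -> R2 @ bar 2 tick 0 v(1, 2): G3/G3 P1 -> B4/E4 P5 similar
  -> R2 @ bar 2 tick 0 v(1, 3): G3/E4 M6 -> B4/B4 P1 similar
  -> R2 @ bar 2 tick 0 v(2, 3): G3/E4 M6 -> E4/B4 P5 similar
  -> R3 @ bar 2 tick 0 v(1, 2): B4 above E4
  -> R7 @ bar 2 tick 0 v(1,): G3->B4 leap 16st
  -> R3 @ bar 2 tick 1 v(1, 2): B4 above E4
  -> R3 @ bar 2 tick 2 v(1, 2): B4 above E4
  -> R3 @ bar 2 tick 3 v(1, 2): B4 above E4
  -> R4 @ bar 3 tick 0 v(0, 2): F3/E4 M7 untreated
  -> R4 @ bar 3 tick 0 v(0, 3): F3/G4 M2 untreated
  -> R2 @ bar 4 tick 0 v(0, 1): F3/D4 M6 -> G3/D5 P5 similar
  -> R3 @ bar 4 tick 0 v(1, 2): D5 above D4
  -> R4 @ bar 4 tick 0 v(0, 3): G3/A4 M2 untreated
  -> R3 @ bar 4 tick 1 v(1, 2): D5 above D4
  -> R3 @ bar 4 tick 2 v(1, 2): D5 above D4
  -> R3 @ bar 4 tick 3 v(1, 2): D5 above D4
  -> R2 @ bar 5 tick 0 v(1, 3): D5/A4 P4 -> C4/G4 P5 similar
  -> R7 @ bar 5 tick 0 v(1,): D5->C4 leap 14st
  -> R8 @ bar 5 tick 0 v(0, 2): penult P8 not 3rd/6th
  -> R1 @ bar 6 tick 0 v(1, 3): C4/G4 P5 -> D4/A4 P5 similar
  -> R6 @ bar 6 tick 3 v(0, 2): closes on m3

(0, 0, R5, (0, 2))
(1, 0, R2, (0, 1))
(1, 0, R2, (0, 2))
(1, 0, R2, (1, 2))
(1, 0, R7, (2,))
(2, 0, R1, (0, 1))
(2, 0, R2, (0, 2))
(2, 0, R2, (0, 3))
(2, 0, R2, (1, 2))
(2, 0, R2, (1, 3))
(2, 0, R2, (2, 3))
(2, 0, R3, (1, 2))
(2, 0, R7, (1,))
(2, 1, R3, (1, 2))
(2, 2, R3, (1, 2))
(2, 3, R3, (1, 2))
(3, 0, R4, (0, 2))
(3, 0, R4, (0, 3))
(4, 0, R2, (0, 1))
(4, 0, R3, (1, 2))
(4, 0, R4, (0, 3))
(4, 1, R3, (1, 2))
(4, 2, R3, (1, 2))
(4, 3, R3, (1, 2))
(5, 0, R2, (1, 3))
(5, 0, R7, (1,))
(5, 0, R8, (0, 2))
(6, 0, R1, (1, 3))
(6, 3, R6, (0, 2))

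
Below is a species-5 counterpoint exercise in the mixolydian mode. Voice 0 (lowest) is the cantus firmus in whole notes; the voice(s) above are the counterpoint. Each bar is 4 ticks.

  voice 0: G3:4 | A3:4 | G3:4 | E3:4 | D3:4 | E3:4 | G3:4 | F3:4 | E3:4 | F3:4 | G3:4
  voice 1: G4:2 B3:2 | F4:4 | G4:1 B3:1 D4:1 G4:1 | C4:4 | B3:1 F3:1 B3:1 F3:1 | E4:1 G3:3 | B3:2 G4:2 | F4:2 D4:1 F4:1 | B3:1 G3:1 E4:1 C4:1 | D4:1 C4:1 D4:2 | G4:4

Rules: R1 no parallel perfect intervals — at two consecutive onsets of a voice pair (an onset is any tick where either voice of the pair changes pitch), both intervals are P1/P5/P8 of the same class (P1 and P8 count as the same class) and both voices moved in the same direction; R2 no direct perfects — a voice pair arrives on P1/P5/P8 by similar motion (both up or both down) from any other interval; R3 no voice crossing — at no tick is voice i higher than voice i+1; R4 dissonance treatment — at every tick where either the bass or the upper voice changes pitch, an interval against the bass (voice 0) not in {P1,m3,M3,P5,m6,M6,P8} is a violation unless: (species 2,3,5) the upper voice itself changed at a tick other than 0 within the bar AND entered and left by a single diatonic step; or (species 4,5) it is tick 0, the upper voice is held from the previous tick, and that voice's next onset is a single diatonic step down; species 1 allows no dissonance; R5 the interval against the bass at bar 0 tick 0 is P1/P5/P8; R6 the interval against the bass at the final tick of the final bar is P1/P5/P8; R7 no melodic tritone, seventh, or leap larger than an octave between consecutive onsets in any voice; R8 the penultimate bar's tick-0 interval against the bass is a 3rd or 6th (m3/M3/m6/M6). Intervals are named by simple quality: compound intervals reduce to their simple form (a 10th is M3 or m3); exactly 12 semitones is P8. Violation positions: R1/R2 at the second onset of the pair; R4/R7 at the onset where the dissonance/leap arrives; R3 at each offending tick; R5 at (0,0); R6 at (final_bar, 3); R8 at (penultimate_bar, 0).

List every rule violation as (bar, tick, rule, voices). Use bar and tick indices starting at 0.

bar 0: v0=G3 v1=G4 downbeat P8
bar 1: v0=A3 v1=F4 downbeat m6
bar 2: v0=G3 v1=G4 downbeat P8
bar 3: v0=E3 v1=C4 downbeat m6
bar 4: v0=D3 v1=B3 downbeat M6
bar 5: v0=E3 v1=E4 downbeat P8
bar 6: v0=G3 v1=B3 downbeat M3
bar 7: v0=F3 v1=F4 downbeat P8
bar 8: v0=E3 v1=B3 downbeat P5
bar 9: v0=F3 v1=D4 downbeat M6
bar 10: v0=G3 v1=G4 downbeat P8
  -> R7 @ bar 1 tick 0 v(1,): B3->F4 leap 6st
  -> R7 @ bar 4 tick 1 v(1,): B3->F3 leap 6st
  -> R7 @ bar 4 tick 2 v(1,): F3->B3 leap 6st
  -> R7 @ bar 4 tick 3 v(1,): B3->F3 leap 6st
  -> R2 @ bar 5 tick 0 v(0, 1): D3/F3 m3 -> E3/E4 P8 similar
  -> R7 @ bar 5 tick 0 v(1,): F3->E4 leap 11st
  -> R1 @ bar 7 tick 0 v(0, 1): G3/G4 P8 -> F3/F4 P8 similar
  -> R2 @ bar 8 tick 0 v(0, 1): F3/F4 P8 -> E3/B3 P5 similar
  -> R7 @ bar 8 tick 0 v(1,): F4->B3 leap 6st
  -> R2 @ bar 10 tick 0 v(0, 1): F3/D4 M6 -> G3/G4 P8 similar

(1, 0, R7, (1,))
(4, 1, R7, (1,))
(4, 2, R7, (1,))
(4, 3, R7, (1,))
(5, 0, R2, (0, 1))
(5, 0, R7, (1,))
(7, 0, R1, (0, 1))
(8, 0, R2, (0, 1))
(8, 0, R7, (1,))
(10, 0, R2, (0, 1))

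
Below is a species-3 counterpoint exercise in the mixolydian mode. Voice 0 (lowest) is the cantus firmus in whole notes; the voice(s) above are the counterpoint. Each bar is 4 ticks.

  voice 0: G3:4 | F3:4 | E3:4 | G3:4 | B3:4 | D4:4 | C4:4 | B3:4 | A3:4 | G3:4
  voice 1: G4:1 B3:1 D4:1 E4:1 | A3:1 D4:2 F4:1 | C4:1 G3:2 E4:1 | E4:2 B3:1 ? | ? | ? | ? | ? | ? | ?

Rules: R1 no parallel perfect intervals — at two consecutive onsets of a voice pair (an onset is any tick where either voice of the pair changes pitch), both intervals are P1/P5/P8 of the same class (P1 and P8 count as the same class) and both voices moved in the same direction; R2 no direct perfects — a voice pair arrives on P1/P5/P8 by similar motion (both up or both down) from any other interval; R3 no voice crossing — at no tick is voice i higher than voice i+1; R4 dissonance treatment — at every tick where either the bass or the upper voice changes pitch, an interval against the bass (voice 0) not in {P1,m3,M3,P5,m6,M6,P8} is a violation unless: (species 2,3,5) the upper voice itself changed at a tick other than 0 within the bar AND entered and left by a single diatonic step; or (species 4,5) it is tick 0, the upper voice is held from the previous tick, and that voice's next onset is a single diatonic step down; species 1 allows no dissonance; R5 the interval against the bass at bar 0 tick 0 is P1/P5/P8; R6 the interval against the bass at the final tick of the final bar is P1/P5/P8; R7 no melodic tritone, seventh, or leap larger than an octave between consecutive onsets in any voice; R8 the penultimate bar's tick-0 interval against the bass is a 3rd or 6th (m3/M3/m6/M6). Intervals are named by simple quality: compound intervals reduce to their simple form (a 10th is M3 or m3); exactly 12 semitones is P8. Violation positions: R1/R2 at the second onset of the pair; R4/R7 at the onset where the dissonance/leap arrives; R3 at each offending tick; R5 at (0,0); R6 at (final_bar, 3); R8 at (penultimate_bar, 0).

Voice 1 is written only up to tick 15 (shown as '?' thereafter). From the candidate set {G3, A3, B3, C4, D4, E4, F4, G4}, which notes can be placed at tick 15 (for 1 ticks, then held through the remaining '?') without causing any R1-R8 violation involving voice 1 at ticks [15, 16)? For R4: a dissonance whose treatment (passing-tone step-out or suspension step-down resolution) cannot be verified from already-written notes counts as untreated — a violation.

{B3, D4, E4, G3, G4}

G3: legal
A3: violates R4
B3: legal
C4: violates R4
D4: legal
E4: legal
F4: violates R4,R7
G4: legal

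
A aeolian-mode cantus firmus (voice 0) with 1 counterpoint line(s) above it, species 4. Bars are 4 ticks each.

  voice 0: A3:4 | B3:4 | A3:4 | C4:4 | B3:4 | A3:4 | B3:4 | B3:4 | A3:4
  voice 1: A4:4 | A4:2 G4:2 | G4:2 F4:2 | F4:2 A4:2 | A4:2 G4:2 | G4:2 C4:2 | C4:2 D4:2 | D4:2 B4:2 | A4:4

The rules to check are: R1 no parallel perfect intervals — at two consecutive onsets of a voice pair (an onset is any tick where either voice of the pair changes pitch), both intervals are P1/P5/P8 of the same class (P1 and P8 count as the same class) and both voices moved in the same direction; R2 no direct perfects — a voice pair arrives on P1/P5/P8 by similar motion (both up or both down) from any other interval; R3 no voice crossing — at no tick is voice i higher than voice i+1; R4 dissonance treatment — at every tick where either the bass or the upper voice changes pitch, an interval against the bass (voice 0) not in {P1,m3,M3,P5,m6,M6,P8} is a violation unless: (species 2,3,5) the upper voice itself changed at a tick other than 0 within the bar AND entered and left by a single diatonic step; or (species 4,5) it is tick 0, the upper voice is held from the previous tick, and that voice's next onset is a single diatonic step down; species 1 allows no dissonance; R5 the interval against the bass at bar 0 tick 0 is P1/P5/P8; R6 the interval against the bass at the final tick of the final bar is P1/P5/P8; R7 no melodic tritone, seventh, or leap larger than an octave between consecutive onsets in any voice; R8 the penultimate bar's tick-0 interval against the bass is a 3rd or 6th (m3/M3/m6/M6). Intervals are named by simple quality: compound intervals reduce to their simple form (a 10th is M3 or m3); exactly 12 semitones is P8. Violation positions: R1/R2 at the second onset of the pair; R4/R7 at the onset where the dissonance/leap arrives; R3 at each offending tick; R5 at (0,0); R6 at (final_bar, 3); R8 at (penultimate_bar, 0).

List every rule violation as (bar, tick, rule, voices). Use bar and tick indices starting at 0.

bar 0: v0=A3 v1=A4 downbeat P8
bar 1: v0=B3 v1=A4 downbeat m7
bar 2: v0=A3 v1=G4 downbeat m7
bar 3: v0=C4 v1=F4 downbeat P4
bar 4: v0=B3 v1=A4 downbeat m7
bar 5: v0=A3 v1=G4 downbeat m7
bar 6: v0=B3 v1=C4 downbeat m2
bar 7: v0=B3 v1=D4 downbeat m3
bar 8: v0=A3 v1=A4 downbeat P8
  -> R4 @ bar 3 tick 0 v(0, 1): C4/F4 P4 untreated
  -> R4 @ bar 5 tick 0 v(0, 1): A3/G4 m7 untreated
  -> R4 @ bar 6 tick 0 v(0, 1): B3/C4 m2 untreated
  -> R1 @ bar 8 tick 0 v(0, 1): B3/B4 P8 -> A3/A4 P8 similar

(3, 0, R4, (0, 1))
(5, 0, R4, (0, 1))
(6, 0, R4, (0, 1))
(8, 0, R1, (0, 1))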